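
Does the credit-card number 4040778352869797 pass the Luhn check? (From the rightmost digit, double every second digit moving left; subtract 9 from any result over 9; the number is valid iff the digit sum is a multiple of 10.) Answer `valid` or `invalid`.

invalid

From the right, keep odd positions and double even positions (subtract 9 from any doubled value over 9):
  doubled (positions 2,4,...): 9 9 7 1 7 5 8 8 → sum 54
  kept (positions 1,3,...): 7 7 6 2 3 7 0 0 → sum 32
Total = 86.
86 mod 10 = 6, so the number is invalid.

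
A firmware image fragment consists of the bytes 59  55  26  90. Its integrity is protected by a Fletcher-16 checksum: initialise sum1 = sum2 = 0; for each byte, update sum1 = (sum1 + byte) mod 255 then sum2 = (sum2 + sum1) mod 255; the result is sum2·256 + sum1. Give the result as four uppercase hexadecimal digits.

Running sums (mod 255):
  after byte 0 (59): sum1=59, sum2=59
  after byte 1 (55): sum1=114, sum2=173
  after byte 2 (26): sum1=140, sum2=58
  after byte 3 (90): sum1=230, sum2=33
Checksum = sum2·256 + sum1 = 33·256 + 230 = 8678 = 0x21E6.

21E6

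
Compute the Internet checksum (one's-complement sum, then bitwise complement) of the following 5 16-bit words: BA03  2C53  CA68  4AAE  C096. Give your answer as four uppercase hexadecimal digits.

43FB

One's-complement addition (fold any carry out of bit 15 back into bit 0):
  0xBA03 + 0x2C53 = 0x0E656
  0xE656 + 0xCA68 = 0x1B0BE → wrap carry → 0xB0BF
  0xB0BF + 0x4AAE = 0x0FB6D
  0xFB6D + 0xC096 = 0x1BC03 → wrap carry → 0xBC04
One's-complement sum = 0xBC04.
Checksum = ~0xBC04 & 0xFFFF = 0x43FB.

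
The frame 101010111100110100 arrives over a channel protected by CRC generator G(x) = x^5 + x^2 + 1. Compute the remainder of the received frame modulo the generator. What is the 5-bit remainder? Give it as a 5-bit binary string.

00000

Modulo-2 division of 101010111100110100 by 100101:
  pos 0: 101010 XOR 100101 = 001111
  pos 2: 111111 XOR 100101 = 011010
  pos 3: 110101 XOR 100101 = 010000
  pos 4: 100001 XOR 100101 = 000100
  pos 7: 100001 XOR 100101 = 000100
  pos 10: 100101 XOR 100101 = 000000
Remainder = 00000 (zero — the frame passes the CRC check).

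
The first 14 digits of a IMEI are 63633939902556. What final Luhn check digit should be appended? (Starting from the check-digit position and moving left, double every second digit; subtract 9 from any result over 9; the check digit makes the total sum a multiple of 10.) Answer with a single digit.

Partial digits right→left: 6 5 5 2 0 9 9 3 9 3 3 6 3 6
Double every second digit counting from the check-digit position (so the 1st, 3rd, 5th, ... of the partial from the right).
  doubled (with −9 where >9): 3 1 0 9 9 6 6 → sum 34
  kept as-is: 5 2 9 3 3 6 6 → sum 34
Total = 34 + 34 = 68.
Check digit = (10 − (68 mod 10)) mod 10 = 2.

2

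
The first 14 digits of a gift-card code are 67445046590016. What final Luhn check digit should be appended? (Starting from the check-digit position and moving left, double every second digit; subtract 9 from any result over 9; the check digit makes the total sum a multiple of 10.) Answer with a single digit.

Partial digits right→left: 6 1 0 0 9 5 6 4 0 5 4 4 7 6
Double every second digit counting from the check-digit position (so the 1st, 3rd, 5th, ... of the partial from the right).
  doubled (with −9 where >9): 3 0 9 3 0 8 5 → sum 28
  kept as-is: 1 0 5 4 5 4 6 → sum 25
Total = 28 + 25 = 53.
Check digit = (10 − (53 mod 10)) mod 10 = 7.

7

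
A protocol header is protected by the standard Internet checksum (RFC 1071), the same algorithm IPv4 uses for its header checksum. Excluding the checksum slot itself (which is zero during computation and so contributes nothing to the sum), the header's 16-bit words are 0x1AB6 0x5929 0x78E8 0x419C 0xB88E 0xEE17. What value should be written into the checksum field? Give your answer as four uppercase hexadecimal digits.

2AF5

One's-complement addition (fold any carry out of bit 15 back into bit 0):
  0x1AB6 + 0x5929 = 0x073DF
  0x73DF + 0x78E8 = 0x0ECC7
  0xECC7 + 0x419C = 0x12E63 → wrap carry → 0x2E64
  0x2E64 + 0xB88E = 0x0E6F2
  0xE6F2 + 0xEE17 = 0x1D509 → wrap carry → 0xD50A
One's-complement sum = 0xD50A.
Checksum = ~0xD50A & 0xFFFF = 0x2AF5.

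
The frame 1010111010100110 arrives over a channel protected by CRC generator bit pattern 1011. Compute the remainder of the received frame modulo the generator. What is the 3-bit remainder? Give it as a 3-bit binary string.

Modulo-2 division of 1010111010100110 by 1011:
  pos 0: 1010 XOR 1011 = 0001
  pos 3: 1111 XOR 1011 = 0100
  pos 4: 1000 XOR 1011 = 0011
  pos 6: 1110 XOR 1011 = 0101
  pos 7: 1011 XOR 1011 = 0000
Remainder = 110 (nonzero — an error is detected).

110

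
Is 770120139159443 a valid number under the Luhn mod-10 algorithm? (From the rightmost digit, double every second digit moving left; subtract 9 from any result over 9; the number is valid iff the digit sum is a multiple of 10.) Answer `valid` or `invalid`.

invalid

From the right, keep odd positions and double even positions (subtract 9 from any doubled value over 9):
  doubled (positions 2,4,...): 8 9 2 6 0 2 5 → sum 32
  kept (positions 1,3,...): 3 4 5 9 1 2 0 7 → sum 31
Total = 63.
63 mod 10 = 3, so the number is invalid.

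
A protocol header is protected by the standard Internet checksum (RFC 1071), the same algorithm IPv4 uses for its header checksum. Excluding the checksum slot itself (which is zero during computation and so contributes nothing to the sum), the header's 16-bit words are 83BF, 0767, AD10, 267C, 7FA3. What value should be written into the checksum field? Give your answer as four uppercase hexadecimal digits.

One's-complement addition (fold any carry out of bit 15 back into bit 0):
  0x83BF + 0x0767 = 0x08B26
  0x8B26 + 0xAD10 = 0x13836 → wrap carry → 0x3837
  0x3837 + 0x267C = 0x05EB3
  0x5EB3 + 0x7FA3 = 0x0DE56
One's-complement sum = 0xDE56.
Checksum = ~0xDE56 & 0xFFFF = 0x21A9.

21A9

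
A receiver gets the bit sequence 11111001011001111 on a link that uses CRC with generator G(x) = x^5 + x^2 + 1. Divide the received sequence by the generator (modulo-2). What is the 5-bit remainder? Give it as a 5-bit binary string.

00000

Modulo-2 division of 11111001011001111 by 100101:
  pos 0: 111110 XOR 100101 = 011011
  pos 1: 110110 XOR 100101 = 010011
  pos 2: 100111 XOR 100101 = 000010
  pos 6: 100110 XOR 100101 = 000011
  pos 10: 110111 XOR 100101 = 010010
  pos 11: 100101 XOR 100101 = 000000
Remainder = 00000 (zero — the frame passes the CRC check).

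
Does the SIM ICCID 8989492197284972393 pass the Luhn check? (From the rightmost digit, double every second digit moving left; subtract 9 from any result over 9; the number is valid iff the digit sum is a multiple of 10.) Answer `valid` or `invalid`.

From the right, keep odd positions and double even positions (subtract 9 from any doubled value over 9):
  doubled (positions 2,4,...): 9 4 9 7 5 2 9 9 9 → sum 63
  kept (positions 1,3,...): 3 3 7 4 2 9 2 4 8 8 → sum 50
Total = 113.
113 mod 10 = 3, so the number is invalid.

invalid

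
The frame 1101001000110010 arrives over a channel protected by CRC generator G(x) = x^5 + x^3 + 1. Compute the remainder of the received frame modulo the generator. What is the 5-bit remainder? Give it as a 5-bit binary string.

11101

Modulo-2 division of 1101001000110010 by 101001:
  pos 0: 110100 XOR 101001 = 011101
  pos 1: 111011 XOR 101001 = 010010
  pos 2: 100100 XOR 101001 = 001101
  pos 4: 110100 XOR 101001 = 011101
  pos 5: 111011 XOR 101001 = 010010
  pos 6: 100101 XOR 101001 = 001100
  pos 8: 110000 XOR 101001 = 011001
  pos 9: 110011 XOR 101001 = 011010
  pos 10: 110100 XOR 101001 = 011101
Remainder = 11101 (nonzero — an error is detected).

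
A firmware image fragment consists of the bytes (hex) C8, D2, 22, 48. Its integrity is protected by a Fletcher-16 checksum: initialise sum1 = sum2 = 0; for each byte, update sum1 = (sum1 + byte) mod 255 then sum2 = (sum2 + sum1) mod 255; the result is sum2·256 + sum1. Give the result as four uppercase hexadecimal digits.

Running sums (mod 255):
  after byte 0 (C8): sum1=200, sum2=200
  after byte 1 (D2): sum1=155, sum2=100
  after byte 2 (22): sum1=189, sum2=34
  after byte 3 (48): sum1=6, sum2=40
Checksum = sum2·256 + sum1 = 40·256 + 6 = 10246 = 0x2806.

2806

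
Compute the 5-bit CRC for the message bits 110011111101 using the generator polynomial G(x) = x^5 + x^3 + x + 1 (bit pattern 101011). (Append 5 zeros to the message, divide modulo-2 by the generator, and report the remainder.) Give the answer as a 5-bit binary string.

11001

Append 5 zeros: 11001111110100000. Divide by 101011 (XOR where the leading bit is 1):
  pos 0: 110011 XOR 101011 = 011000
  pos 1: 110001 XOR 101011 = 011010
  pos 2: 110101 XOR 101011 = 011110
  pos 3: 111101 XOR 101011 = 010110
  pos 4: 101101 XOR 101011 = 000110
  pos 7: 110010 XOR 101011 = 011001
  pos 8: 110010 XOR 101011 = 011001
  pos 9: 110010 XOR 101011 = 011001
  pos 10: 110010 XOR 101011 = 011001
  pos 11: 110010 XOR 101011 = 011001
Remainder (last 5 bits) = 11001. This is the CRC / FCS.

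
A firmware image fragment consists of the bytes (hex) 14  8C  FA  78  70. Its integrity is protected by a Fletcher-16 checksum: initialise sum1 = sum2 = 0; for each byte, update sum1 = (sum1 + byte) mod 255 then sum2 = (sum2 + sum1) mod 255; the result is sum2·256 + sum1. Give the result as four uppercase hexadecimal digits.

E884

Running sums (mod 255):
  after byte 0 (14): sum1=20, sum2=20
  after byte 1 (8C): sum1=160, sum2=180
  after byte 2 (FA): sum1=155, sum2=80
  after byte 3 (78): sum1=20, sum2=100
  after byte 4 (70): sum1=132, sum2=232
Checksum = sum2·256 + sum1 = 232·256 + 132 = 59524 = 0xE884.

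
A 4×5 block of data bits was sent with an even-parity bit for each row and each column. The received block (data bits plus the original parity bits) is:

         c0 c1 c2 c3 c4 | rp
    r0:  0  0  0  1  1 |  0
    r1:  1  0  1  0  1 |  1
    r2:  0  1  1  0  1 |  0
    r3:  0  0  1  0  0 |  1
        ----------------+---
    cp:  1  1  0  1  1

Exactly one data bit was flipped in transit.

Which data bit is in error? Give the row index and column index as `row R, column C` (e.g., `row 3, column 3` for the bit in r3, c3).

Recompute each row's even parity and compare to rp:
  r0: data parity 0, sent rp 0 → ok
  r1: data parity 1, sent rp 1 → ok
  r2: data parity 1, sent rp 0 → mismatch
  r3: data parity 1, sent rp 1 → ok
Recompute each column's even parity and compare to cp:
  c0: data parity 1, sent cp 1 → ok
  c1: data parity 1, sent cp 1 → ok
  c2: data parity 1, sent cp 0 → mismatch
  c3: data parity 1, sent cp 1 → ok
  c4: data parity 1, sent cp 1 → ok
Exactly one row (r2) and one column (c2) fail → the flipped bit is at their intersection.

row 2, column 2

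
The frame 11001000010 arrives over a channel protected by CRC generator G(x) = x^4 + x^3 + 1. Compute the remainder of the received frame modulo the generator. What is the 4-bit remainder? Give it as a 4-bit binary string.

0010

Modulo-2 division of 11001000010 by 11001:
  pos 0: 11001 XOR 11001 = 00000
Remainder = 0010 (nonzero — an error is detected).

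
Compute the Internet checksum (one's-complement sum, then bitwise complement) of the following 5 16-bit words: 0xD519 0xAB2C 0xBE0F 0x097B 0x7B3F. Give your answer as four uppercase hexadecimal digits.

One's-complement addition (fold any carry out of bit 15 back into bit 0):
  0xD519 + 0xAB2C = 0x18045 → wrap carry → 0x8046
  0x8046 + 0xBE0F = 0x13E55 → wrap carry → 0x3E56
  0x3E56 + 0x097B = 0x047D1
  0x47D1 + 0x7B3F = 0x0C310
One's-complement sum = 0xC310.
Checksum = ~0xC310 & 0xFFFF = 0x3CEF.

3CEF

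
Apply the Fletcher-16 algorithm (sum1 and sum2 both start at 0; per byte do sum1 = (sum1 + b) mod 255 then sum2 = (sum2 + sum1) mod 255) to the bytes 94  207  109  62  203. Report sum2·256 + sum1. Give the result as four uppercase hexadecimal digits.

A7A5

Running sums (mod 255):
  after byte 0 (94): sum1=94, sum2=94
  after byte 1 (207): sum1=46, sum2=140
  after byte 2 (109): sum1=155, sum2=40
  after byte 3 (62): sum1=217, sum2=2
  after byte 4 (203): sum1=165, sum2=167
Checksum = sum2·256 + sum1 = 167·256 + 165 = 42917 = 0xA7A5.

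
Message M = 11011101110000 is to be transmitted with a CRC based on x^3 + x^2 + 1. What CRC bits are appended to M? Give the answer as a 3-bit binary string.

Append 3 zeros: 11011101110000000. Divide by 1101 (XOR where the leading bit is 1):
  pos 0: 1101 XOR 1101 = 0000
  pos 4: 1101 XOR 1101 = 0000
  pos 8: 1100 XOR 1101 = 0001
  pos 11: 1000 XOR 1101 = 0101
  pos 12: 1010 XOR 1101 = 0111
  pos 13: 1110 XOR 1101 = 0011
Remainder (last 3 bits) = 011. This is the CRC / FCS.

011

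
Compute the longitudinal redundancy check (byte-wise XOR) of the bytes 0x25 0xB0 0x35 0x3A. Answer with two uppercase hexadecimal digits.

9A

XOR the bytes together:
  start with 0x25
  0x25 ⊕ 0xB0 = 0x95
  0x95 ⊕ 0x35 = 0xA0
  0xA0 ⊕ 0x3A = 0x9A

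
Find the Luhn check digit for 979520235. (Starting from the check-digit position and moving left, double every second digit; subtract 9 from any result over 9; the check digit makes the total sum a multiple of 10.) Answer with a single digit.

8

Partial digits right→left: 5 3 2 0 2 5 9 7 9
Double every second digit counting from the check-digit position (so the 1st, 3rd, 5th, ... of the partial from the right).
  doubled (with −9 where >9): 1 4 4 9 9 → sum 27
  kept as-is: 3 0 5 7 → sum 15
Total = 27 + 15 = 42.
Check digit = (10 − (42 mod 10)) mod 10 = 8.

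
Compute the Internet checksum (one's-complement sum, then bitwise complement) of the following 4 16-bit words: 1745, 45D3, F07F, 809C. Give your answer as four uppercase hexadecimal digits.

One's-complement addition (fold any carry out of bit 15 back into bit 0):
  0x1745 + 0x45D3 = 0x05D18
  0x5D18 + 0xF07F = 0x14D97 → wrap carry → 0x4D98
  0x4D98 + 0x809C = 0x0CE34
One's-complement sum = 0xCE34.
Checksum = ~0xCE34 & 0xFFFF = 0x31CB.

31CB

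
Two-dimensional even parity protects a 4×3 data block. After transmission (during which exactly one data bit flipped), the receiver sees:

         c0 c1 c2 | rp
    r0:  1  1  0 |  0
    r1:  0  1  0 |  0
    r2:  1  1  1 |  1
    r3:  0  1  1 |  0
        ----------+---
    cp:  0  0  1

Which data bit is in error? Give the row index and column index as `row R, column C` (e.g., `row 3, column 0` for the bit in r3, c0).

row 1, column 2

Recompute each row's even parity and compare to rp:
  r0: data parity 0, sent rp 0 → ok
  r1: data parity 1, sent rp 0 → mismatch
  r2: data parity 1, sent rp 1 → ok
  r3: data parity 0, sent rp 0 → ok
Recompute each column's even parity and compare to cp:
  c0: data parity 0, sent cp 0 → ok
  c1: data parity 0, sent cp 0 → ok
  c2: data parity 0, sent cp 1 → mismatch
Exactly one row (r1) and one column (c2) fail → the flipped bit is at their intersection.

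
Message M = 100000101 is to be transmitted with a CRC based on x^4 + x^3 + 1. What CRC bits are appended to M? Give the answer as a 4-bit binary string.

0101

Append 4 zeros: 1000001010000. Divide by 11001 (XOR where the leading bit is 1):
  pos 0: 10000 XOR 11001 = 01001
  pos 1: 10010 XOR 11001 = 01011
  pos 2: 10111 XOR 11001 = 01110
  pos 3: 11100 XOR 11001 = 00101
  pos 5: 10110 XOR 11001 = 01111
  pos 6: 11110 XOR 11001 = 00111
  pos 8: 11100 XOR 11001 = 00101
Remainder (last 4 bits) = 0101. This is the CRC / FCS.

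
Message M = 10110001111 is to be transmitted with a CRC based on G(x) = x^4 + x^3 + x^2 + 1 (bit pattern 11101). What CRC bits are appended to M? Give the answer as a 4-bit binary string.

Append 4 zeros: 101100011110000. Divide by 11101 (XOR where the leading bit is 1):
  pos 0: 10110 XOR 11101 = 01011
  pos 1: 10110 XOR 11101 = 01011
  pos 2: 10110 XOR 11101 = 01011
  pos 3: 10111 XOR 11101 = 01010
  pos 4: 10101 XOR 11101 = 01000
  pos 5: 10001 XOR 11101 = 01100
  pos 6: 11001 XOR 11101 = 00100
  pos 8: 10000 XOR 11101 = 01101
  pos 9: 11010 XOR 11101 = 00111
Remainder (last 4 bits) = 1110. This is the CRC / FCS.

1110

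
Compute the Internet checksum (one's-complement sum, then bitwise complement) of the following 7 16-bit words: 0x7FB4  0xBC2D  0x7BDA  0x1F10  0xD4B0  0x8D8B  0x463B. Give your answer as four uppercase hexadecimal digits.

One's-complement addition (fold any carry out of bit 15 back into bit 0):
  0x7FB4 + 0xBC2D = 0x13BE1 → wrap carry → 0x3BE2
  0x3BE2 + 0x7BDA = 0x0B7BC
  0xB7BC + 0x1F10 = 0x0D6CC
  0xD6CC + 0xD4B0 = 0x1AB7C → wrap carry → 0xAB7D
  0xAB7D + 0x8D8B = 0x13908 → wrap carry → 0x3909
  0x3909 + 0x463B = 0x07F44
One's-complement sum = 0x7F44.
Checksum = ~0x7F44 & 0xFFFF = 0x80BB.

80BB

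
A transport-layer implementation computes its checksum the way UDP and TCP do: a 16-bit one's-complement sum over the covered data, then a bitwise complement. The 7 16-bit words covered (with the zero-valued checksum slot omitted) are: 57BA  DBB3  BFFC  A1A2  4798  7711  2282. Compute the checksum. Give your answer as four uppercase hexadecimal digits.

One's-complement addition (fold any carry out of bit 15 back into bit 0):
  0x57BA + 0xDBB3 = 0x1336D → wrap carry → 0x336E
  0x336E + 0xBFFC = 0x0F36A
  0xF36A + 0xA1A2 = 0x1950C → wrap carry → 0x950D
  0x950D + 0x4798 = 0x0DCA5
  0xDCA5 + 0x7711 = 0x153B6 → wrap carry → 0x53B7
  0x53B7 + 0x2282 = 0x07639
One's-complement sum = 0x7639.
Checksum = ~0x7639 & 0xFFFF = 0x89C6.

89C6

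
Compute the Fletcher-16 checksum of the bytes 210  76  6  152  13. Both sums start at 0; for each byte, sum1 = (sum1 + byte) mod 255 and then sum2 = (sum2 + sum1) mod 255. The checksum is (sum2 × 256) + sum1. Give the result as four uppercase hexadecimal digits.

9FCA

Running sums (mod 255):
  after byte 0 (210): sum1=210, sum2=210
  after byte 1 (76): sum1=31, sum2=241
  after byte 2 (6): sum1=37, sum2=23
  after byte 3 (152): sum1=189, sum2=212
  after byte 4 (13): sum1=202, sum2=159
Checksum = sum2·256 + sum1 = 159·256 + 202 = 40906 = 0x9FCA.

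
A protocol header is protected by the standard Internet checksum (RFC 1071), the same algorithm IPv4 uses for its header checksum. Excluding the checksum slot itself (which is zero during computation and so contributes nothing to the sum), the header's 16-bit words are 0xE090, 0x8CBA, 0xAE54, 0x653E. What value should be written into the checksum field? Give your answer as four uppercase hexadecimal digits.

7F21

One's-complement addition (fold any carry out of bit 15 back into bit 0):
  0xE090 + 0x8CBA = 0x16D4A → wrap carry → 0x6D4B
  0x6D4B + 0xAE54 = 0x11B9F → wrap carry → 0x1BA0
  0x1BA0 + 0x653E = 0x080DE
One's-complement sum = 0x80DE.
Checksum = ~0x80DE & 0xFFFF = 0x7F21.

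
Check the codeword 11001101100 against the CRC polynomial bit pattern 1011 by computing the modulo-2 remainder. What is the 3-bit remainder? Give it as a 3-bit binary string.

Modulo-2 division of 11001101100 by 1011:
  pos 0: 1100 XOR 1011 = 0111
  pos 1: 1111 XOR 1011 = 0100
  pos 2: 1001 XOR 1011 = 0010
  pos 4: 1001 XOR 1011 = 0010
  pos 6: 1010 XOR 1011 = 0001
Remainder = 010 (nonzero — an error is detected).

010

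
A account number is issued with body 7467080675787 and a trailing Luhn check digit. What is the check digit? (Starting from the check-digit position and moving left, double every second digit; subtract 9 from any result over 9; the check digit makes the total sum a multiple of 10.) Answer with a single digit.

Partial digits right→left: 7 8 7 5 7 6 0 8 0 7 6 4 7
Double every second digit counting from the check-digit position (so the 1st, 3rd, 5th, ... of the partial from the right).
  doubled (with −9 where >9): 5 5 5 0 0 3 5 → sum 23
  kept as-is: 8 5 6 8 7 4 → sum 38
Total = 23 + 38 = 61.
Check digit = (10 − (61 mod 10)) mod 10 = 9.

9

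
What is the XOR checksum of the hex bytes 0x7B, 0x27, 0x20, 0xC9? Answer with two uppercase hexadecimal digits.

B5

XOR the bytes together:
  start with 0x7B
  0x7B ⊕ 0x27 = 0x5C
  0x5C ⊕ 0x20 = 0x7C
  0x7C ⊕ 0xC9 = 0xB5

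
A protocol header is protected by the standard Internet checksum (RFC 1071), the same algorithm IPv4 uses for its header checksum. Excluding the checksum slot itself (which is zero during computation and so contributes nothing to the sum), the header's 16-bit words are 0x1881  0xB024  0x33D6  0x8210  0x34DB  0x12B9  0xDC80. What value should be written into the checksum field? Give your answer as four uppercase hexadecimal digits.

5D5E

One's-complement addition (fold any carry out of bit 15 back into bit 0):
  0x1881 + 0xB024 = 0x0C8A5
  0xC8A5 + 0x33D6 = 0x0FC7B
  0xFC7B + 0x8210 = 0x17E8B → wrap carry → 0x7E8C
  0x7E8C + 0x34DB = 0x0B367
  0xB367 + 0x12B9 = 0x0C620
  0xC620 + 0xDC80 = 0x1A2A0 → wrap carry → 0xA2A1
One's-complement sum = 0xA2A1.
Checksum = ~0xA2A1 & 0xFFFF = 0x5D5E.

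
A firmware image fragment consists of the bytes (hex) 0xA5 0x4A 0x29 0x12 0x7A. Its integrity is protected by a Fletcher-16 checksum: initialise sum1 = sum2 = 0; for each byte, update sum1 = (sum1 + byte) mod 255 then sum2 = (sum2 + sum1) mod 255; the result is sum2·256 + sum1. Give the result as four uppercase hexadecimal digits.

7FA5

Running sums (mod 255):
  after byte 0 (0xA5): sum1=165, sum2=165
  after byte 1 (0x4A): sum1=239, sum2=149
  after byte 2 (0x29): sum1=25, sum2=174
  after byte 3 (0x12): sum1=43, sum2=217
  after byte 4 (0x7A): sum1=165, sum2=127
Checksum = sum2·256 + sum1 = 127·256 + 165 = 32677 = 0x7FA5.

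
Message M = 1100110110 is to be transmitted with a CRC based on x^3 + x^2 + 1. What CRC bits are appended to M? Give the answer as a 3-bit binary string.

Append 3 zeros: 1100110110000. Divide by 1101 (XOR where the leading bit is 1):
  pos 0: 1100 XOR 1101 = 0001
  pos 3: 1110 XOR 1101 = 0011
  pos 5: 1111 XOR 1101 = 0010
  pos 7: 1000 XOR 1101 = 0101
  pos 8: 1010 XOR 1101 = 0111
  pos 9: 1110 XOR 1101 = 0011
Remainder (last 3 bits) = 011. This is the CRC / FCS.

011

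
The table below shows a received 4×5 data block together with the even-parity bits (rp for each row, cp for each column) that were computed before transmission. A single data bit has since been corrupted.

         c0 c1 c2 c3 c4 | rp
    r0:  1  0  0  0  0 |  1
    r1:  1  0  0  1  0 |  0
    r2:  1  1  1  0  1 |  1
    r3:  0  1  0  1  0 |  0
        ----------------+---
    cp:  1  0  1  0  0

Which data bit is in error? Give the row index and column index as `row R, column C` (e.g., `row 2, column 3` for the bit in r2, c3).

row 2, column 4

Recompute each row's even parity and compare to rp:
  r0: data parity 1, sent rp 1 → ok
  r1: data parity 0, sent rp 0 → ok
  r2: data parity 0, sent rp 1 → mismatch
  r3: data parity 0, sent rp 0 → ok
Recompute each column's even parity and compare to cp:
  c0: data parity 1, sent cp 1 → ok
  c1: data parity 0, sent cp 0 → ok
  c2: data parity 1, sent cp 1 → ok
  c3: data parity 0, sent cp 0 → ok
  c4: data parity 1, sent cp 0 → mismatch
Exactly one row (r2) and one column (c4) fail → the flipped bit is at their intersection.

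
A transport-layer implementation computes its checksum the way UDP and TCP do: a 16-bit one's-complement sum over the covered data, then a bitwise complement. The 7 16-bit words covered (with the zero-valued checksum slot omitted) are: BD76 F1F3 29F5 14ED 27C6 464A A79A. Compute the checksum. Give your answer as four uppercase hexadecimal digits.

FC07

One's-complement addition (fold any carry out of bit 15 back into bit 0):
  0xBD76 + 0xF1F3 = 0x1AF69 → wrap carry → 0xAF6A
  0xAF6A + 0x29F5 = 0x0D95F
  0xD95F + 0x14ED = 0x0EE4C
  0xEE4C + 0x27C6 = 0x11612 → wrap carry → 0x1613
  0x1613 + 0x464A = 0x05C5D
  0x5C5D + 0xA79A = 0x103F7 → wrap carry → 0x03F8
One's-complement sum = 0x03F8.
Checksum = ~0x03F8 & 0xFFFF = 0xFC07.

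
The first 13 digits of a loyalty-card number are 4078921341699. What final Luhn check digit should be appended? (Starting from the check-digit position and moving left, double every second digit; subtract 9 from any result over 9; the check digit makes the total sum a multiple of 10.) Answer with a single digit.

3

Partial digits right→left: 9 9 6 1 4 3 1 2 9 8 7 0 4
Double every second digit counting from the check-digit position (so the 1st, 3rd, 5th, ... of the partial from the right).
  doubled (with −9 where >9): 9 3 8 2 9 5 8 → sum 44
  kept as-is: 9 1 3 2 8 0 → sum 23
Total = 44 + 23 = 67.
Check digit = (10 − (67 mod 10)) mod 10 = 3.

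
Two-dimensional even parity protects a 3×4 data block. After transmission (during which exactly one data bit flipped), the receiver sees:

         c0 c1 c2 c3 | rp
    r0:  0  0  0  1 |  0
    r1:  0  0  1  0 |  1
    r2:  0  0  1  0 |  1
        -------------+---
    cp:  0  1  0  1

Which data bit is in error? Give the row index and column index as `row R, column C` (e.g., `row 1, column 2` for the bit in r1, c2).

row 0, column 1

Recompute each row's even parity and compare to rp:
  r0: data parity 1, sent rp 0 → mismatch
  r1: data parity 1, sent rp 1 → ok
  r2: data parity 1, sent rp 1 → ok
Recompute each column's even parity and compare to cp:
  c0: data parity 0, sent cp 0 → ok
  c1: data parity 0, sent cp 1 → mismatch
  c2: data parity 0, sent cp 0 → ok
  c3: data parity 1, sent cp 1 → ok
Exactly one row (r0) and one column (c1) fail → the flipped bit is at their intersection.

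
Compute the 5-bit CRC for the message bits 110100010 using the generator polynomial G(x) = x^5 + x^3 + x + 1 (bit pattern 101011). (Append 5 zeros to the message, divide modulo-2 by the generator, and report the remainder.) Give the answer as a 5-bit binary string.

Append 5 zeros: 11010001000000. Divide by 101011 (XOR where the leading bit is 1):
  pos 0: 110100 XOR 101011 = 011111
  pos 1: 111110 XOR 101011 = 010101
  pos 2: 101011 XOR 101011 = 000000
Remainder (last 5 bits) = 00000. This is the CRC / FCS.

00000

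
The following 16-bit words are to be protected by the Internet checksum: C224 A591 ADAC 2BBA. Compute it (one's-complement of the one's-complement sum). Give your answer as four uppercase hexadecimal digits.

BEE2

One's-complement addition (fold any carry out of bit 15 back into bit 0):
  0xC224 + 0xA591 = 0x167B5 → wrap carry → 0x67B6
  0x67B6 + 0xADAC = 0x11562 → wrap carry → 0x1563
  0x1563 + 0x2BBA = 0x0411D
One's-complement sum = 0x411D.
Checksum = ~0x411D & 0xFFFF = 0xBEE2.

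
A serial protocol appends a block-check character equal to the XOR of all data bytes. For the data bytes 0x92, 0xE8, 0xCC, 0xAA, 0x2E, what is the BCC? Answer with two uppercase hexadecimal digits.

XOR the bytes together:
  start with 0x92
  0x92 ⊕ 0xE8 = 0x7A
  0x7A ⊕ 0xCC = 0xB6
  0xB6 ⊕ 0xAA = 0x1C
  0x1C ⊕ 0x2E = 0x32

32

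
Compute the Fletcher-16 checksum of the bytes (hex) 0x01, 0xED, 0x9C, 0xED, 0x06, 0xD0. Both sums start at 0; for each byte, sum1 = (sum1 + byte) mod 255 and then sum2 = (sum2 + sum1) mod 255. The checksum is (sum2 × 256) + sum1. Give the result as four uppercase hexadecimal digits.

C450

Running sums (mod 255):
  after byte 0 (0x01): sum1=1, sum2=1
  after byte 1 (0xED): sum1=238, sum2=239
  after byte 2 (0x9C): sum1=139, sum2=123
  after byte 3 (0xED): sum1=121, sum2=244
  after byte 4 (0x06): sum1=127, sum2=116
  after byte 5 (0xD0): sum1=80, sum2=196
Checksum = sum2·256 + sum1 = 196·256 + 80 = 50256 = 0xC450.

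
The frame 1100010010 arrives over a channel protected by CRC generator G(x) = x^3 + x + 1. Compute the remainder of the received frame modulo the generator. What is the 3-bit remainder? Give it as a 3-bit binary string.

010

Modulo-2 division of 1100010010 by 1011:
  pos 0: 1100 XOR 1011 = 0111
  pos 1: 1110 XOR 1011 = 0101
  pos 2: 1011 XOR 1011 = 0000
Remainder = 010 (nonzero — an error is detected).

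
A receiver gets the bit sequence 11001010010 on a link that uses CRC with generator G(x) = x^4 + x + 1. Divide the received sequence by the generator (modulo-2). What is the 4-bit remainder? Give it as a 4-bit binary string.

0000

Modulo-2 division of 11001010010 by 10011:
  pos 0: 11001 XOR 10011 = 01010
  pos 1: 10100 XOR 10011 = 00111
  pos 3: 11110 XOR 10011 = 01101
  pos 4: 11010 XOR 10011 = 01001
  pos 5: 10011 XOR 10011 = 00000
Remainder = 0000 (zero — the frame passes the CRC check).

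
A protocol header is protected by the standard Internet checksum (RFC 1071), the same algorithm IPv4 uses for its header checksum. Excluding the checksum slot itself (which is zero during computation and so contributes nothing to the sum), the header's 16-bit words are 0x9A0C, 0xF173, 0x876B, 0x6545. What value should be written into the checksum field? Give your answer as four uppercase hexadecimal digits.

One's-complement addition (fold any carry out of bit 15 back into bit 0):
  0x9A0C + 0xF173 = 0x18B7F → wrap carry → 0x8B80
  0x8B80 + 0x876B = 0x112EB → wrap carry → 0x12EC
  0x12EC + 0x6545 = 0x07831
One's-complement sum = 0x7831.
Checksum = ~0x7831 & 0xFFFF = 0x87CE.

87CE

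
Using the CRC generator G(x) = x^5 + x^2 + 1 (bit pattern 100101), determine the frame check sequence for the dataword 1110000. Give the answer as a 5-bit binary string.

01100

Append 5 zeros: 111000000000. Divide by 100101 (XOR where the leading bit is 1):
  pos 0: 111000 XOR 100101 = 011101
  pos 1: 111010 XOR 100101 = 011111
  pos 2: 111110 XOR 100101 = 011011
  pos 3: 110110 XOR 100101 = 010011
  pos 4: 100110 XOR 100101 = 000011
Remainder (last 5 bits) = 01100. This is the CRC / FCS.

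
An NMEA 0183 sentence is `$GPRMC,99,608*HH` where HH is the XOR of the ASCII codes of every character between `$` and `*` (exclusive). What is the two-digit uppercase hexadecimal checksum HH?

XOR the ASCII codes of the payload characters:
  'G' = 0x47 → acc = 0x47
  'P' = 0x50 → acc = 0x17
  'R' = 0x52 → acc = 0x45
  'M' = 0x4D → acc = 0x08
  'C' = 0x43 → acc = 0x4B
  ',' = 0x2C → acc = 0x67
  '9' = 0x39 → acc = 0x5E
  '9' = 0x39 → acc = 0x67
  ',' = 0x2C → acc = 0x4B
  '6' = 0x36 → acc = 0x7D
  '0' = 0x30 → acc = 0x4D
  '8' = 0x38 → acc = 0x75
Checksum = 0x75.

75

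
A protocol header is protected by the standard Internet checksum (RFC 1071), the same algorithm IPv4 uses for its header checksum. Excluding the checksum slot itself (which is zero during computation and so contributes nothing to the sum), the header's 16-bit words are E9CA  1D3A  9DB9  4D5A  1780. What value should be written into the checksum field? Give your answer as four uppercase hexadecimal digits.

F666

One's-complement addition (fold any carry out of bit 15 back into bit 0):
  0xE9CA + 0x1D3A = 0x10704 → wrap carry → 0x0705
  0x0705 + 0x9DB9 = 0x0A4BE
  0xA4BE + 0x4D5A = 0x0F218
  0xF218 + 0x1780 = 0x10998 → wrap carry → 0x0999
One's-complement sum = 0x0999.
Checksum = ~0x0999 & 0xFFFF = 0xF666.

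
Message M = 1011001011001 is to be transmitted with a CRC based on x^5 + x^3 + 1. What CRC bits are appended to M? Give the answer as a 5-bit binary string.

11100

Append 5 zeros: 101100101100100000. Divide by 101001 (XOR where the leading bit is 1):
  pos 0: 101100 XOR 101001 = 000101
  pos 3: 101101 XOR 101001 = 000100
  pos 6: 100100 XOR 101001 = 001101
  pos 8: 110110 XOR 101001 = 011111
  pos 9: 111110 XOR 101001 = 010111
  pos 10: 101110 XOR 101001 = 000111
Remainder (last 5 bits) = 11100. This is the CRC / FCS.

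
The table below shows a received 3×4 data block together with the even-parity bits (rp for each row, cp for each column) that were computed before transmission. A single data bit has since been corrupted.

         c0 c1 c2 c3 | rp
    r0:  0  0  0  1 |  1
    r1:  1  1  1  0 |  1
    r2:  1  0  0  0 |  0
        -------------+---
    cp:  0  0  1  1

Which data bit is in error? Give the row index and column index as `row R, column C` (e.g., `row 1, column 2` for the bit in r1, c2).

row 2, column 1

Recompute each row's even parity and compare to rp:
  r0: data parity 1, sent rp 1 → ok
  r1: data parity 1, sent rp 1 → ok
  r2: data parity 1, sent rp 0 → mismatch
Recompute each column's even parity and compare to cp:
  c0: data parity 0, sent cp 0 → ok
  c1: data parity 1, sent cp 0 → mismatch
  c2: data parity 1, sent cp 1 → ok
  c3: data parity 1, sent cp 1 → ok
Exactly one row (r2) and one column (c1) fail → the flipped bit is at their intersection.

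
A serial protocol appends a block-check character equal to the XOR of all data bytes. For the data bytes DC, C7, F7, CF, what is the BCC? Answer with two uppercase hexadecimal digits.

23

XOR the bytes together:
  start with 0xDC
  0xDC ⊕ 0xC7 = 0x1B
  0x1B ⊕ 0xF7 = 0xEC
  0xEC ⊕ 0xCF = 0x23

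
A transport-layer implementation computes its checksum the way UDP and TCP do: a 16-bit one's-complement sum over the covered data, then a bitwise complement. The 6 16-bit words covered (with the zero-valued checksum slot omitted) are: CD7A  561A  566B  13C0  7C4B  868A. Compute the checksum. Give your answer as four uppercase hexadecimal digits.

6F69

One's-complement addition (fold any carry out of bit 15 back into bit 0):
  0xCD7A + 0x561A = 0x12394 → wrap carry → 0x2395
  0x2395 + 0x566B = 0x07A00
  0x7A00 + 0x13C0 = 0x08DC0
  0x8DC0 + 0x7C4B = 0x10A0B → wrap carry → 0x0A0C
  0x0A0C + 0x868A = 0x09096
One's-complement sum = 0x9096.
Checksum = ~0x9096 & 0xFFFF = 0x6F69.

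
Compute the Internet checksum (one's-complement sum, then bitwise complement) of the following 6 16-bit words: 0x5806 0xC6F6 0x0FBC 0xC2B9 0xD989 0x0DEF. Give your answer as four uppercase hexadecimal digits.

2714

One's-complement addition (fold any carry out of bit 15 back into bit 0):
  0x5806 + 0xC6F6 = 0x11EFC → wrap carry → 0x1EFD
  0x1EFD + 0x0FBC = 0x02EB9
  0x2EB9 + 0xC2B9 = 0x0F172
  0xF172 + 0xD989 = 0x1CAFB → wrap carry → 0xCAFC
  0xCAFC + 0x0DEF = 0x0D8EB
One's-complement sum = 0xD8EB.
Checksum = ~0xD8EB & 0xFFFF = 0x2714.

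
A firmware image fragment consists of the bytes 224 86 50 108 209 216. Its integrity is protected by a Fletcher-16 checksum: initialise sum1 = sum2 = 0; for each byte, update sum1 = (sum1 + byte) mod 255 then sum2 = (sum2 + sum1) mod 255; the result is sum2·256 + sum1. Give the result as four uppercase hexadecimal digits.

7F80

Running sums (mod 255):
  after byte 0 (224): sum1=224, sum2=224
  after byte 1 (86): sum1=55, sum2=24
  after byte 2 (50): sum1=105, sum2=129
  after byte 3 (108): sum1=213, sum2=87
  after byte 4 (209): sum1=167, sum2=254
  after byte 5 (216): sum1=128, sum2=127
Checksum = sum2·256 + sum1 = 127·256 + 128 = 32640 = 0x7F80.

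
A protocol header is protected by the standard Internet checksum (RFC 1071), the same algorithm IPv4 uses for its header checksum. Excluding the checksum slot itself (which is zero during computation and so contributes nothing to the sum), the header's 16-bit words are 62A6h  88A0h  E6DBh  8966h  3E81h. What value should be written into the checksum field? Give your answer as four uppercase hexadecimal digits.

One's-complement addition (fold any carry out of bit 15 back into bit 0):
  0x62A6 + 0x88A0 = 0x0EB46
  0xEB46 + 0xE6DB = 0x1D221 → wrap carry → 0xD222
  0xD222 + 0x8966 = 0x15B88 → wrap carry → 0x5B89
  0x5B89 + 0x3E81 = 0x09A0A
One's-complement sum = 0x9A0A.
Checksum = ~0x9A0A & 0xFFFF = 0x65F5.

65F5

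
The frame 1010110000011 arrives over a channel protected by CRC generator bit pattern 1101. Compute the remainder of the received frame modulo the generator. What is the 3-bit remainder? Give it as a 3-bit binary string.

110

Modulo-2 division of 1010110000011 by 1101:
  pos 0: 1010 XOR 1101 = 0111
  pos 1: 1111 XOR 1101 = 0010
  pos 3: 1010 XOR 1101 = 0111
  pos 4: 1110 XOR 1101 = 0011
  pos 6: 1100 XOR 1101 = 0001
  pos 9: 1011 XOR 1101 = 0110
Remainder = 110 (nonzero — an error is detected).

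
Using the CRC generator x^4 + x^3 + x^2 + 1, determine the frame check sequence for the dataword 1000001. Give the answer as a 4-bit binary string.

0101

Append 4 zeros: 10000010000. Divide by 11101 (XOR where the leading bit is 1):
  pos 0: 10000 XOR 11101 = 01101
  pos 1: 11010 XOR 11101 = 00111
  pos 3: 11110 XOR 11101 = 00011
  pos 6: 11000 XOR 11101 = 00101
Remainder (last 4 bits) = 0101. This is the CRC / FCS.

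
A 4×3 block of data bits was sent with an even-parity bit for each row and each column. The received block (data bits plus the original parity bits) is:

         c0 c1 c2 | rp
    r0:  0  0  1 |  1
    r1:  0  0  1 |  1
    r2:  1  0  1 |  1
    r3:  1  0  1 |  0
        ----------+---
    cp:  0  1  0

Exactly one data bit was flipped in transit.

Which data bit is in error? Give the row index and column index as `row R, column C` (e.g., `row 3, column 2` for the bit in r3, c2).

row 2, column 1

Recompute each row's even parity and compare to rp:
  r0: data parity 1, sent rp 1 → ok
  r1: data parity 1, sent rp 1 → ok
  r2: data parity 0, sent rp 1 → mismatch
  r3: data parity 0, sent rp 0 → ok
Recompute each column's even parity and compare to cp:
  c0: data parity 0, sent cp 0 → ok
  c1: data parity 0, sent cp 1 → mismatch
  c2: data parity 0, sent cp 0 → ok
Exactly one row (r2) and one column (c1) fail → the flipped bit is at their intersection.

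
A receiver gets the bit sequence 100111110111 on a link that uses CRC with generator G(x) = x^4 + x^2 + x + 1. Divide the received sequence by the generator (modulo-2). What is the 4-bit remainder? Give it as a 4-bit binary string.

0001

Modulo-2 division of 100111110111 by 10111:
  pos 0: 10011 XOR 10111 = 00100
  pos 2: 10011 XOR 10111 = 00100
  pos 4: 10010 XOR 10111 = 00101
  pos 6: 10111 XOR 10111 = 00000
Remainder = 0001 (nonzero — an error is detected).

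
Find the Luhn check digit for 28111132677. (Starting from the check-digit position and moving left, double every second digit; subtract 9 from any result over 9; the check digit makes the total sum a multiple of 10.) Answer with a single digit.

Partial digits right→left: 7 7 6 2 3 1 1 1 1 8 2
Double every second digit counting from the check-digit position (so the 1st, 3rd, 5th, ... of the partial from the right).
  doubled (with −9 where >9): 5 3 6 2 2 4 → sum 22
  kept as-is: 7 2 1 1 8 → sum 19
Total = 22 + 19 = 41.
Check digit = (10 − (41 mod 10)) mod 10 = 9.

9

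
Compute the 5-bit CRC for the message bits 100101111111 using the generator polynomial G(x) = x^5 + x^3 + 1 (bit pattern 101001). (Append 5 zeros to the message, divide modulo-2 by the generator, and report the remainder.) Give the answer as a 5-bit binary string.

10100

Append 5 zeros: 10010111111100000. Divide by 101001 (XOR where the leading bit is 1):
  pos 0: 100101 XOR 101001 = 001100
  pos 2: 110011 XOR 101001 = 011010
  pos 3: 110101 XOR 101001 = 011100
  pos 4: 111001 XOR 101001 = 010000
  pos 5: 100001 XOR 101001 = 001000
  pos 7: 100010 XOR 101001 = 001011
  pos 9: 101100 XOR 101001 = 000101
Remainder (last 5 bits) = 10100. This is the CRC / FCS.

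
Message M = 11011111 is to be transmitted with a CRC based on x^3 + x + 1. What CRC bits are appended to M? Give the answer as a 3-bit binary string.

001

Append 3 zeros: 11011111000. Divide by 1011 (XOR where the leading bit is 1):
  pos 0: 1101 XOR 1011 = 0110
  pos 1: 1101 XOR 1011 = 0110
  pos 2: 1101 XOR 1011 = 0110
  pos 3: 1101 XOR 1011 = 0110
  pos 4: 1101 XOR 1011 = 0110
  pos 5: 1100 XOR 1011 = 0111
  pos 6: 1110 XOR 1011 = 0101
  pos 7: 1010 XOR 1011 = 0001
Remainder (last 3 bits) = 001. This is the CRC / FCS.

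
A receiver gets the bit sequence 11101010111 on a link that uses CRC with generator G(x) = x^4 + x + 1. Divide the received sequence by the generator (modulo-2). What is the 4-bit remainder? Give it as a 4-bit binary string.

0000

Modulo-2 division of 11101010111 by 10011:
  pos 0: 11101 XOR 10011 = 01110
  pos 1: 11100 XOR 10011 = 01111
  pos 2: 11111 XOR 10011 = 01100
  pos 3: 11000 XOR 10011 = 01011
  pos 4: 10111 XOR 10011 = 00100
  pos 6: 10011 XOR 10011 = 00000
Remainder = 0000 (zero — the frame passes the CRC check).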